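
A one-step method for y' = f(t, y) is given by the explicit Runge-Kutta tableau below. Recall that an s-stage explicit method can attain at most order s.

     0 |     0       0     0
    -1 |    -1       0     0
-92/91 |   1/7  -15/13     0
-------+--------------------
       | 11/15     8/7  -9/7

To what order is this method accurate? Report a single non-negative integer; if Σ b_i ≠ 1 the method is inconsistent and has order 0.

0

b = (11/15, 8/7, -9/7)
c = (0, -1, -92/91)
Ac = (0, 0, 15/13)
Σ b_i: 11/15·1 + 8/7·1 + (-9/7)·1 = 62/105 ≠ 1 ⇒ order 0.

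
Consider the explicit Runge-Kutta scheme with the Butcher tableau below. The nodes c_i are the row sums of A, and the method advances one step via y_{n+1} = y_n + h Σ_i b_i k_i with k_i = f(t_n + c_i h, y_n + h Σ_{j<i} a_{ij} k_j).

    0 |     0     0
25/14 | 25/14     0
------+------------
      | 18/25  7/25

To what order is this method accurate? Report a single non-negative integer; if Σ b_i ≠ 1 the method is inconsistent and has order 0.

b = (18/25, 7/25)
c = (0, 25/14)
Σ b_i: 18/25·1 + 7/25·1 = 1 ✓
b·c: 7/25·25/14 = 1/2 ✓; 2 stages ⇒ order 2.

2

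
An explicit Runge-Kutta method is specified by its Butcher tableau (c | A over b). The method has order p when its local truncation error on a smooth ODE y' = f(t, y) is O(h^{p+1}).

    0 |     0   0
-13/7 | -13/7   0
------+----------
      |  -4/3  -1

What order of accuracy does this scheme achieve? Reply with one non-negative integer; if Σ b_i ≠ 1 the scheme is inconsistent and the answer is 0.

0

b = (-4/3, -1)
c = (0, -13/7)
Σ b_i: (-4/3)·1 + (-1)·1 = -7/3 ≠ 1 ⇒ order 0.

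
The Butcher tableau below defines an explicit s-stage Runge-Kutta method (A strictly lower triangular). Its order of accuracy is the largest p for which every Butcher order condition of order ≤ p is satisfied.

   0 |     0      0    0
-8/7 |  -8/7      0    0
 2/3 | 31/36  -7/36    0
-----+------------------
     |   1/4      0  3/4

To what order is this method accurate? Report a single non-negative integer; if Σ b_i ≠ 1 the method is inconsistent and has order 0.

b = (1/4, 0, 3/4)
c = (0, -8/7, 2/3)
Ac = (0, 0, 2/9)
Σ b_i: 1/4·1 + 3/4·1 = 1 ✓
b·c: 3/4·2/3 = 1/2 ✓
b·c²: 3/4·4/9 = 1/3 ✓
b·Ac: 3/4·2/9 = 1/6 ✓; 3 stages ⇒ order 3.

3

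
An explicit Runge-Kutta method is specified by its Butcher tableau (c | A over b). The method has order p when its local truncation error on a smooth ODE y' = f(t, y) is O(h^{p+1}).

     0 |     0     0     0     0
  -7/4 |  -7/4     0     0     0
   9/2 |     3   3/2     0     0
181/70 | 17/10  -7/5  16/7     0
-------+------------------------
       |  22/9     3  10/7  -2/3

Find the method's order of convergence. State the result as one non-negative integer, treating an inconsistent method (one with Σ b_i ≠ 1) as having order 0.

b = (22/9, 3, 10/7, -2/3)
c = (0, -7/4, 9/2, 181/70)
Ac = (0, 0, -21/8, 1783/140)
Σ b_i: 22/9·1 + 3·1 + 10/7·1 + (-2/3)·1 = 391/63 ≠ 1 ⇒ order 0.

0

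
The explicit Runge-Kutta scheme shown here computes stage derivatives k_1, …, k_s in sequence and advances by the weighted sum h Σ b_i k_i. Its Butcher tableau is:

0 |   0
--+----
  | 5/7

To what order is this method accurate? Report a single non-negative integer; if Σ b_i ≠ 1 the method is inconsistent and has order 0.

0

b = (5/7)
c = (0)
Σ b_i: 5/7·1 = 5/7 ≠ 1 ⇒ order 0.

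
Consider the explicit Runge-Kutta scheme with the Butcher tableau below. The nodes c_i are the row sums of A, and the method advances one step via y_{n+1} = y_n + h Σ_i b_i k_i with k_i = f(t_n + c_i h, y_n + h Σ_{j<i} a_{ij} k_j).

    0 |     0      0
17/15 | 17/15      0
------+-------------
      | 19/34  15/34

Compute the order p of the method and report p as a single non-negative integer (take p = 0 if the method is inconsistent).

b = (19/34, 15/34)
c = (0, 17/15)
Σ b_i: 19/34·1 + 15/34·1 = 1 ✓
b·c: 15/34·17/15 = 1/2 ✓; 2 stages ⇒ order 2.

2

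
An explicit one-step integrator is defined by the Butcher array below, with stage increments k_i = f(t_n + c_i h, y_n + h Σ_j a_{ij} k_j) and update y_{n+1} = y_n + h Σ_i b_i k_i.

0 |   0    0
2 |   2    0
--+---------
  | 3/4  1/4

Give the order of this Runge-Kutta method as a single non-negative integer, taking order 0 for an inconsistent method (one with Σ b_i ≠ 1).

2

b = (3/4, 1/4)
c = (0, 2)
Σ b_i: 3/4·1 + 1/4·1 = 1 ✓
b·c: 1/4·2 = 1/2 ✓; 2 stages ⇒ order 2.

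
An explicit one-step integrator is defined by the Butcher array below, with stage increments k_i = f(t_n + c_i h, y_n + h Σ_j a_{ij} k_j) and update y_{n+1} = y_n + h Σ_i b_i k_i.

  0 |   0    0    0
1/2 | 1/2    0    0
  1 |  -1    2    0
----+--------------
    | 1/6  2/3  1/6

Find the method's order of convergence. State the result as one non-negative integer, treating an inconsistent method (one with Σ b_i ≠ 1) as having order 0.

3

b = (1/6, 2/3, 1/6)
c = (0, 1/2, 1)
Ac = (0, 0, 1)
Σ b_i: 1/6·1 + 2/3·1 + 1/6·1 = 1 ✓
b·c: 2/3·1/2 + 1/6·1 = 1/2 ✓
b·c²: 2/3·1/4 + 1/6·1 = 1/3 ✓
b·Ac: 1/6·1 = 1/6 ✓; 3 stages ⇒ order 3.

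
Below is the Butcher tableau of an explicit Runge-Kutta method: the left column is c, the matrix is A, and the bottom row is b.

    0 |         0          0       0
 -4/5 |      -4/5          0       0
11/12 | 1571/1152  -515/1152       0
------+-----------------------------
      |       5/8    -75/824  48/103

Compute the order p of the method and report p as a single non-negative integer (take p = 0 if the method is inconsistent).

3

b = (5/8, -75/824, 48/103)
c = (0, -4/5, 11/12)
Ac = (0, 0, 103/288)
Σ b_i: 5/8·1 + (-75/824)·1 + 48/103·1 = 1 ✓
b·c: (-75/824)·(-4/5) + 48/103·11/12 = 1/2 ✓
b·c²: (-75/824)·16/25 + 48/103·121/144 = 1/3 ✓
b·Ac: 48/103·103/288 = 1/6 ✓; 3 stages ⇒ order 3.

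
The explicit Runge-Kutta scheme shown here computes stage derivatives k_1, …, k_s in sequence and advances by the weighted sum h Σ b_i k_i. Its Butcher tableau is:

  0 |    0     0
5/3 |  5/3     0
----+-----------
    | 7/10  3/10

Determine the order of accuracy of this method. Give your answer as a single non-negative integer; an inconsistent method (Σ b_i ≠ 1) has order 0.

2

b = (7/10, 3/10)
c = (0, 5/3)
Σ b_i: 7/10·1 + 3/10·1 = 1 ✓
b·c: 3/10·5/3 = 1/2 ✓; 2 stages ⇒ order 2.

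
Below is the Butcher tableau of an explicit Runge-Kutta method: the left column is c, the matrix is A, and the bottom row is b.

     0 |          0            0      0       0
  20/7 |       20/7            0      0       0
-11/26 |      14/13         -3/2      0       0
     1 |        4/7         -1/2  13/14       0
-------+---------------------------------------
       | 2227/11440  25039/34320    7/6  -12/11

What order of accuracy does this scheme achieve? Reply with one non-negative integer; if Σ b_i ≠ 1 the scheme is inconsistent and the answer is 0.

b = (2227/11440, 25039/34320, 7/6, -12/11)
c = (0, 20/7, -11/26, 1)
Ac = (0, 0, -30/7, -51/28)
Σ b_i: 2227/11440·1 + 25039/34320·1 + 7/6·1 + (-12/11)·1 = 1 ✓
b·c: 25039/34320·20/7 + 7/6·(-11/26) + (-12/11)·1 = 1/2 ✓
b·c²: 25039/34320·400/49 + 7/6·121/676 + (-12/11)·1 = 75455/14872 ≠ 1/3 ⇒ order 2.
b·Ac: 7/6·(-30/7) + (-12/11)·(-51/28) = -232/77 ≠ 1/6

2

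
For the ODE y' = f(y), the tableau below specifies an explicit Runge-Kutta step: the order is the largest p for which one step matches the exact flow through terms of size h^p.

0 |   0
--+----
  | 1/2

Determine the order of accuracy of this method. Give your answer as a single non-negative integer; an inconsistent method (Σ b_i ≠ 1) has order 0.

0

b = (1/2)
c = (0)
Σ b_i: 1/2·1 = 1/2 ≠ 1 ⇒ order 0.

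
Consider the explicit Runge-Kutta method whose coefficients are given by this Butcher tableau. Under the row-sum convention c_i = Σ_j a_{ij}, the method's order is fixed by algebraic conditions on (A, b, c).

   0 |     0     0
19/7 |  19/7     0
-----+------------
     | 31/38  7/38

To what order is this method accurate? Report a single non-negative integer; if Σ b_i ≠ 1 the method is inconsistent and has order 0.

2

b = (31/38, 7/38)
c = (0, 19/7)
Σ b_i: 31/38·1 + 7/38·1 = 1 ✓
b·c: 7/38·19/7 = 1/2 ✓; 2 stages ⇒ order 2.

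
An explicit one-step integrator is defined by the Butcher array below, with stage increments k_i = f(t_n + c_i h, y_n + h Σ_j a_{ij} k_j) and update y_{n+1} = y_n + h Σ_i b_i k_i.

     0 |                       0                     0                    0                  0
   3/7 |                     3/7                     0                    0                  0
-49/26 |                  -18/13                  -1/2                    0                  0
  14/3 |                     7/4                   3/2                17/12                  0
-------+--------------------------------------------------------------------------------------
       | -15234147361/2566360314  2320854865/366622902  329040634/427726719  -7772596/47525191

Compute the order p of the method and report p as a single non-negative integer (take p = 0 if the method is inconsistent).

3

b = (-15234147361/2566360314, 2320854865/366622902, 329040634/427726719, -7772596/47525191)
c = (0, 3/7, -49/26, 14/3)
Ac = (0, 0, -3/14, -4427/2184)
Σ b_i: (-15234147361/2566360314)·1 + 2320854865/366622902·1 + 329040634/427726719·1 + (-7772596/47525191)·1 = 1 ✓
b·c: 2320854865/366622902·3/7 + 329040634/427726719·(-49/26) + (-7772596/47525191)·14/3 = 1/2 ✓
b·c²: 2320854865/366622902·9/49 + 329040634/427726719·2401/676 + (-7772596/47525191)·196/9 = 1/3 ✓
b·Ac: 329040634/427726719·(-3/14) + (-7772596/47525191)·(-4427/2184) = 1/6 ✓
b·c³: 2320854865/366622902·27/343 + 329040634/427726719·(-117649/17576) + (-7772596/47525191)·2744/27 = -1419397813649/66725368164 ≠ 1/4 ⇒ order 3.
b·(c∘Ac): 329040634/427726719·21/52 + (-7772596/47525191)·(-4427/468) = 1589197531/855453438 ≠ 1/8
b·Ac²: 329040634/427726719·(-9/98) + (-7772596/47525191)·2109545/397488 = -6958881413/7413929796 ≠ 1/12
b·A²c: (-7772596/47525191)·(-17/56) = 33033533/665352674 ≠ 1/24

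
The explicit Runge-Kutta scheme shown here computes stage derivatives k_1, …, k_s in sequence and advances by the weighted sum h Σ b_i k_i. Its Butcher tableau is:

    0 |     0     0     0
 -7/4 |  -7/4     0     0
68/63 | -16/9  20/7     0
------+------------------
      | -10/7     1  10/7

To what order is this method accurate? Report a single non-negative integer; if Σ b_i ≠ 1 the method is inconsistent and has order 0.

b = (-10/7, 1, 10/7)
c = (0, -7/4, 68/63)
Ac = (0, 0, -5)
Σ b_i: (-10/7)·1 + 1·1 + 10/7·1 = 1 ✓
b·c: 1·(-7/4) + 10/7·68/63 = -367/1764 ≠ 1/2 ⇒ order 1.

1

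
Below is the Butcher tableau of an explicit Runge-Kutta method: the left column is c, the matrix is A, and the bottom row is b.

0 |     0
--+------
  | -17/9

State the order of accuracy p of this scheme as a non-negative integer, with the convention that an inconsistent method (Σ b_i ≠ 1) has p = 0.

b = (-17/9)
c = (0)
Σ b_i: (-17/9)·1 = -17/9 ≠ 1 ⇒ order 0.

0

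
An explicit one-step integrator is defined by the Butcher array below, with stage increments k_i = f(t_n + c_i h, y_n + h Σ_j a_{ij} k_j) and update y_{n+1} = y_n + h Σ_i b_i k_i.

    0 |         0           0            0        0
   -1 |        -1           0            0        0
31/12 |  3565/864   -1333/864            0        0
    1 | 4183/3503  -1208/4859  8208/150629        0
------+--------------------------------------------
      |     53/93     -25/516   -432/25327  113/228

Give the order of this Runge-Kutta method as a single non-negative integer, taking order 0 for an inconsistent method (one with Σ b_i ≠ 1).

b = (53/93, -25/516, -432/25327, 113/228)
c = (0, -1, 31/12, 1)
Ac = (0, 0, 1333/864, 44/113)
Σ b_i: 53/93·1 + (-25/516)·1 + (-432/25327)·1 + 113/228·1 = 1 ✓
b·c: (-25/516)·(-1) + (-432/25327)·31/12 + 113/228·1 = 1/2 ✓
b·c²: (-25/516)·1 + (-432/25327)·961/144 + 113/228·1 = 1/3 ✓
b·Ac: (-432/25327)·1333/864 + 113/228·44/113 = 1/6 ✓
b·c³: (-25/516)·(-1) + (-432/25327)·29791/1728 + 113/228·1 = 1/4 ✓
b·(c∘Ac): (-432/25327)·41323/10368 + 113/228·44/113 = 1/8 ✓
b·Ac²: (-432/25327)·(-1333/864) + 113/228·13/113 = 1/12 ✓
b·A²c: 113/228·19/226 = 1/24 ✓; 4 stages ⇒ order 4.

4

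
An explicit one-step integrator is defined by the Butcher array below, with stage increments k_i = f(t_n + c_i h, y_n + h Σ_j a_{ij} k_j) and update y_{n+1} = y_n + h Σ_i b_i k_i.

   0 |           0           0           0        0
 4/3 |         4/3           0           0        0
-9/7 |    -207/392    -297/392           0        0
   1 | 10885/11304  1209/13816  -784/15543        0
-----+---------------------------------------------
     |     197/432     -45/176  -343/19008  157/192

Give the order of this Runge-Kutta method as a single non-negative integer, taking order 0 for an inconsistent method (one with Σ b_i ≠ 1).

4

b = (197/432, -45/176, -343/19008, 157/192)
c = (0, 4/3, -9/7, 1)
Ac = (0, 0, -99/98, 57/314)
Σ b_i: 197/432·1 + (-45/176)·1 + (-343/19008)·1 + 157/192·1 = 1 ✓
b·c: (-45/176)·4/3 + (-343/19008)·(-9/7) + 157/192·1 = 1/2 ✓
b·c²: (-45/176)·16/9 + (-343/19008)·81/49 + 157/192·1 = 1/3 ✓
b·Ac: (-343/19008)·(-99/98) + 157/192·57/314 = 1/6 ✓
b·c³: (-45/176)·64/27 + (-343/19008)·(-729/343) + 157/192·1 = 1/4 ✓
b·(c∘Ac): (-343/19008)·891/686 + 157/192·57/314 = 1/8 ✓
b·Ac²: (-343/19008)·(-66/49) + 157/192·34/471 = 1/12 ✓
b·A²c: 157/192·8/157 = 1/24 ✓; 4 stages ⇒ order 4.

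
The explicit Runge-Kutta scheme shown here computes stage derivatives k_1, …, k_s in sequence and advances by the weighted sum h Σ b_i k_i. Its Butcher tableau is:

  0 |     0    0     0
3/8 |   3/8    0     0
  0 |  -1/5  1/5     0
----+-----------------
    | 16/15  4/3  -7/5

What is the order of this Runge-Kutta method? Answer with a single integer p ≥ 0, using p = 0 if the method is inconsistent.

b = (16/15, 4/3, -7/5)
c = (0, 3/8, 0)
Ac = (0, 0, 3/40)
Σ b_i: 16/15·1 + 4/3·1 + (-7/5)·1 = 1 ✓
b·c: 4/3·3/8 = 1/2 ✓
b·c²: 4/3·9/64 = 3/16 ≠ 1/3 ⇒ order 2.
b·Ac: (-7/5)·3/40 = -21/200 ≠ 1/6

2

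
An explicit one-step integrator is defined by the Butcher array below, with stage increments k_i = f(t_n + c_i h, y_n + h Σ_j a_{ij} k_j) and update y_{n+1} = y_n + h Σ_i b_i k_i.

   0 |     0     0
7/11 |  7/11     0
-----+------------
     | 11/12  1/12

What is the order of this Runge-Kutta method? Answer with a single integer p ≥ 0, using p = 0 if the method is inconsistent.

1

b = (11/12, 1/12)
c = (0, 7/11)
Σ b_i: 11/12·1 + 1/12·1 = 1 ✓
b·c: 1/12·7/11 = 7/132 ≠ 1/2 ⇒ order 1.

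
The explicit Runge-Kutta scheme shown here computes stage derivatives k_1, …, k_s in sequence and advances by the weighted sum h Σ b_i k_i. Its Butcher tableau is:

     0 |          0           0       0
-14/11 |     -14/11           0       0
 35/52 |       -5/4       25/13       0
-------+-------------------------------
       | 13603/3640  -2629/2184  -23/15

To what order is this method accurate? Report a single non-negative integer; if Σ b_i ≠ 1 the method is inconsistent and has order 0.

b = (13603/3640, -2629/2184, -23/15)
c = (0, -14/11, 35/52)
Ac = (0, 0, -350/143)
Σ b_i: 13603/3640·1 + (-2629/2184)·1 + (-23/15)·1 = 1 ✓
b·c: (-2629/2184)·(-14/11) + (-23/15)·35/52 = 1/2 ✓
b·c²: (-2629/2184)·196/121 + (-23/15)·1225/2704 = -78659/29744 ≠ 1/3 ⇒ order 2.
b·Ac: (-23/15)·(-350/143) = 1610/429 ≠ 1/6

2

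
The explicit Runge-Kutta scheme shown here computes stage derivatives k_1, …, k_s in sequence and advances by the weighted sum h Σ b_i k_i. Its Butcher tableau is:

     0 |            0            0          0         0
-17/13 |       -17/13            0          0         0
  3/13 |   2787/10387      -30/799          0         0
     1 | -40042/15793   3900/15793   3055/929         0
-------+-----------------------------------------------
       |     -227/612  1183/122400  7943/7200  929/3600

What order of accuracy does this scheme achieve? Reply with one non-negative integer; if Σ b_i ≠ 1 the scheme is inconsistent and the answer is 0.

b = (-227/612, 1183/122400, 7943/7200, 929/3600)
c = (0, -17/13, 3/13, 1)
Ac = (0, 0, 30/611, 405/929)
Σ b_i: (-227/612)·1 + 1183/122400·1 + 7943/7200·1 + 929/3600·1 = 1 ✓
b·c: 1183/122400·(-17/13) + 7943/7200·3/13 + 929/3600·1 = 1/2 ✓
b·c²: 1183/122400·289/169 + 7943/7200·9/169 + 929/3600·1 = 1/3 ✓
b·Ac: 7943/7200·30/611 + 929/3600·405/929 = 1/6 ✓
b·c³: 1183/122400·(-4913/2197) + 7943/7200·27/2197 + 929/3600·1 = 1/4 ✓
b·(c∘Ac): 7943/7200·90/7943 + 929/3600·405/929 = 1/8 ✓
b·Ac²: 7943/7200·(-510/7943) + 929/3600·555/929 = 1/12 ✓
b·A²c: 929/3600·150/929 = 1/24 ✓; 4 stages ⇒ order 4.

4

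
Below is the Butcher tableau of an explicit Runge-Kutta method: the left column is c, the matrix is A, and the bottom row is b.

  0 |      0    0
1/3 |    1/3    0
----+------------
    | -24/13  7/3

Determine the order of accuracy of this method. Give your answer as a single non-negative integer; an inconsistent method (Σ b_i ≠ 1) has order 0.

0

b = (-24/13, 7/3)
c = (0, 1/3)
Σ b_i: (-24/13)·1 + 7/3·1 = 19/39 ≠ 1 ⇒ order 0.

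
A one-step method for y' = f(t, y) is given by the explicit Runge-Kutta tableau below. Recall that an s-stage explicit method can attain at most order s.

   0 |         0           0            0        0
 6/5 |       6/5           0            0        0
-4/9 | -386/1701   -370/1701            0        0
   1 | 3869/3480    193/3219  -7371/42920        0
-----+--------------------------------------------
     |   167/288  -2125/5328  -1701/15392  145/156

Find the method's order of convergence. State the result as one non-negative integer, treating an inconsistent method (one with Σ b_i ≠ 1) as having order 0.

4

b = (167/288, -2125/5328, -1701/15392, 145/156)
c = (0, 6/5, -4/9, 1)
Ac = (0, 0, -148/567, 43/290)
Σ b_i: 167/288·1 + (-2125/5328)·1 + (-1701/15392)·1 + 145/156·1 = 1 ✓
b·c: (-2125/5328)·6/5 + (-1701/15392)·(-4/9) + 145/156·1 = 1/2 ✓
b·c²: (-2125/5328)·36/25 + (-1701/15392)·16/81 + 145/156·1 = 1/3 ✓
b·Ac: (-1701/15392)·(-148/567) + 145/156·43/290 = 1/6 ✓
b·c³: (-2125/5328)·216/125 + (-1701/15392)·(-64/729) + 145/156·1 = 1/4 ✓
b·(c∘Ac): (-1701/15392)·592/5103 + 145/156·43/290 = 1/8 ✓
b·Ac²: (-1701/15392)·(-296/945) + 145/156·38/725 = 1/12 ✓
b·A²c: 145/156·13/290 = 1/24 ✓; 4 stages ⇒ order 4.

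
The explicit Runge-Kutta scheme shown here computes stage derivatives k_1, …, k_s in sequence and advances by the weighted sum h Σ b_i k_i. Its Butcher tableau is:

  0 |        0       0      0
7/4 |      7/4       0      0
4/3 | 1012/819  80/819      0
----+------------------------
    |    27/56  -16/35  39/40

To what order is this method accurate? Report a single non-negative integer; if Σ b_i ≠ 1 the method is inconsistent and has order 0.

3

b = (27/56, -16/35, 39/40)
c = (0, 7/4, 4/3)
Ac = (0, 0, 20/117)
Σ b_i: 27/56·1 + (-16/35)·1 + 39/40·1 = 1 ✓
b·c: (-16/35)·7/4 + 39/40·4/3 = 1/2 ✓
b·c²: (-16/35)·49/16 + 39/40·16/9 = 1/3 ✓
b·Ac: 39/40·20/117 = 1/6 ✓; 3 stages ⇒ order 3.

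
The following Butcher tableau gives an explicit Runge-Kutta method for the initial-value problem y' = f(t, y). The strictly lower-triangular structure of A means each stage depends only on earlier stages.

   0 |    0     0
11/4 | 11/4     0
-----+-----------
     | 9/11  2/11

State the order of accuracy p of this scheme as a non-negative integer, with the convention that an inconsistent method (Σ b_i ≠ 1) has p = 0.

2

b = (9/11, 2/11)
c = (0, 11/4)
Σ b_i: 9/11·1 + 2/11·1 = 1 ✓
b·c: 2/11·11/4 = 1/2 ✓; 2 stages ⇒ order 2.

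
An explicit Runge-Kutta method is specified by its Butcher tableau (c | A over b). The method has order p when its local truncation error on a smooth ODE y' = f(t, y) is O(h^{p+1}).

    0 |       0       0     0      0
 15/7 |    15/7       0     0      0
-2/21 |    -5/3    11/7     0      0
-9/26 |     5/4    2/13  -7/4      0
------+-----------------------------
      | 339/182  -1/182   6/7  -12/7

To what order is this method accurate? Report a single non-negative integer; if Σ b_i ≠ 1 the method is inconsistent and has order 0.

2

b = (339/182, -1/182, 6/7, -12/7)
c = (0, 15/7, -2/21, -9/26)
Ac = (0, 0, 165/49, 271/546)
Σ b_i: 339/182·1 + (-1/182)·1 + 6/7·1 + (-12/7)·1 = 1 ✓
b·c: (-1/182)·15/7 + 6/7·(-2/21) + (-12/7)·(-9/26) = 1/2 ✓
b·c²: (-1/182)·225/49 + 6/7·4/441 + (-12/7)·81/676 = -77513/347802 ≠ 1/3 ⇒ order 2.
b·Ac: 6/7·165/49 + (-12/7)·271/546 = 9076/4459 ≠ 1/6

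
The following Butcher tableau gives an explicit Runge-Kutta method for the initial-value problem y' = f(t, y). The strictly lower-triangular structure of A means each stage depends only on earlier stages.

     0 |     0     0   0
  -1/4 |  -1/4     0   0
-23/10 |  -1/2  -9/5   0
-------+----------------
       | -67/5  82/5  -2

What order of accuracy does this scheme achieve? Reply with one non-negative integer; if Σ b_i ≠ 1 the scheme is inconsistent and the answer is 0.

b = (-67/5, 82/5, -2)
c = (0, -1/4, -23/10)
Ac = (0, 0, 9/20)
Σ b_i: (-67/5)·1 + 82/5·1 + (-2)·1 = 1 ✓
b·c: 82/5·(-1/4) + (-2)·(-23/10) = 1/2 ✓
b·c²: 82/5·1/16 + (-2)·529/100 = -1911/200 ≠ 1/3 ⇒ order 2.
b·Ac: (-2)·9/20 = -9/10 ≠ 1/6

2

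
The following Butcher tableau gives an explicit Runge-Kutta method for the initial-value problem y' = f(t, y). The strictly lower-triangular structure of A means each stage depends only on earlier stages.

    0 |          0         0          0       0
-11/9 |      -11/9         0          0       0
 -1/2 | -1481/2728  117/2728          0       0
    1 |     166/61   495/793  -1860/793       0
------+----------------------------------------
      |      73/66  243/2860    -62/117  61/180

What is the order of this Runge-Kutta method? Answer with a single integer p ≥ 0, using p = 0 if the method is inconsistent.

b = (73/66, 243/2860, -62/117, 61/180)
c = (0, -11/9, -1/2, 1)
Ac = (0, 0, -13/248, 25/61)
Σ b_i: 73/66·1 + 243/2860·1 + (-62/117)·1 + 61/180·1 = 1 ✓
b·c: 243/2860·(-11/9) + (-62/117)·(-1/2) + 61/180·1 = 1/2 ✓
b·c²: 243/2860·121/81 + (-62/117)·1/4 + 61/180·1 = 1/3 ✓
b·Ac: (-62/117)·(-13/248) + 61/180·25/61 = 1/6 ✓
b·c³: 243/2860·(-1331/729) + (-62/117)·(-1/8) + 61/180·1 = 1/4 ✓
b·(c∘Ac): (-62/117)·13/496 + 61/180·25/61 = 1/8 ✓
b·Ac²: (-62/117)·143/2232 + 61/180·190/549 = 1/12 ✓
b·A²c: 61/180·15/122 = 1/24 ✓; 4 stages ⇒ order 4.

4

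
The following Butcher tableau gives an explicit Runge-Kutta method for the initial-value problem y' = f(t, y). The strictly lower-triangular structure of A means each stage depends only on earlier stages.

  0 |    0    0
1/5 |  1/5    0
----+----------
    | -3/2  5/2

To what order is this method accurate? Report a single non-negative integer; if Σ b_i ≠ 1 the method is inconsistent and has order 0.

2

b = (-3/2, 5/2)
c = (0, 1/5)
Σ b_i: (-3/2)·1 + 5/2·1 = 1 ✓
b·c: 5/2·1/5 = 1/2 ✓; 2 stages ⇒ order 2.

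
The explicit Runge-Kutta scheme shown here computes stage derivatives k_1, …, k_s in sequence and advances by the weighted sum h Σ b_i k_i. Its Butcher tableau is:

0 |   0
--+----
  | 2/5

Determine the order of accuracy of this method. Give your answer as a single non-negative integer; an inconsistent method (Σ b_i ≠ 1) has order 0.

0

b = (2/5)
c = (0)
Σ b_i: 2/5·1 = 2/5 ≠ 1 ⇒ order 0.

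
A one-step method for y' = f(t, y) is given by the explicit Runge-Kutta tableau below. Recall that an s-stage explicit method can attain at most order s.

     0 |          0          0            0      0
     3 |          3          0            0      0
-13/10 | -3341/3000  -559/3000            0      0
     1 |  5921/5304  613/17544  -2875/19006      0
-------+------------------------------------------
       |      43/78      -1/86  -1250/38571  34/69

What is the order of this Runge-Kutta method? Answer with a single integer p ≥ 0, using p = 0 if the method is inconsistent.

b = (43/78, -1/86, -1250/38571, 34/69)
c = (0, 3, -13/10, 1)
Ac = (0, 0, -559/1000, 41/136)
Σ b_i: 43/78·1 + (-1/86)·1 + (-1250/38571)·1 + 34/69·1 = 1 ✓
b·c: (-1/86)·3 + (-1250/38571)·(-13/10) + 34/69·1 = 1/2 ✓
b·c²: (-1/86)·9 + (-1250/38571)·169/100 + 34/69·1 = 1/3 ✓
b·Ac: (-1250/38571)·(-559/1000) + 34/69·41/136 = 1/6 ✓
b·c³: (-1/86)·27 + (-1250/38571)·(-2197/1000) + 34/69·1 = 1/4 ✓
b·(c∘Ac): (-1250/38571)·7267/10000 + 34/69·41/136 = 1/8 ✓
b·Ac²: (-1250/38571)·(-1677/1000) + 34/69·1/17 = 1/12 ✓
b·A²c: 34/69·23/272 = 1/24 ✓; 4 stages ⇒ order 4.

4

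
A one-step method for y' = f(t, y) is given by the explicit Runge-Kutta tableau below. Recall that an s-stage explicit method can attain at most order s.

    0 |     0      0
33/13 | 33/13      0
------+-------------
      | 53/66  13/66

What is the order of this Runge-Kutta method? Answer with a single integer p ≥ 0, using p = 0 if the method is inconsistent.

b = (53/66, 13/66)
c = (0, 33/13)
Σ b_i: 53/66·1 + 13/66·1 = 1 ✓
b·c: 13/66·33/13 = 1/2 ✓; 2 stages ⇒ order 2.

2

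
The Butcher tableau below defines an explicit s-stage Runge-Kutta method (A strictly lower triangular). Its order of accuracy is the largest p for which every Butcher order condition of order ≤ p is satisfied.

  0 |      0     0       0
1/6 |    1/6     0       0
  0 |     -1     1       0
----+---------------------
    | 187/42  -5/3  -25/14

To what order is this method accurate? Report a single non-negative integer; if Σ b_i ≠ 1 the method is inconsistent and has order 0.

1

b = (187/42, -5/3, -25/14)
c = (0, 1/6, 0)
Ac = (0, 0, 1/6)
Σ b_i: 187/42·1 + (-5/3)·1 + (-25/14)·1 = 1 ✓
b·c: (-5/3)·1/6 = -5/18 ≠ 1/2 ⇒ order 1.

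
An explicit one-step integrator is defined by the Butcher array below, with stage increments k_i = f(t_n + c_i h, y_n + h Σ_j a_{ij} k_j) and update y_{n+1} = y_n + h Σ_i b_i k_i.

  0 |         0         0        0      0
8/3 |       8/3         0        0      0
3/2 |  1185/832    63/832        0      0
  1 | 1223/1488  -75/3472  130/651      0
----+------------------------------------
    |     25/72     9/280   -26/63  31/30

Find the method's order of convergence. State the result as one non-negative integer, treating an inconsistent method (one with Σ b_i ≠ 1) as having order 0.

4

b = (25/72, 9/280, -26/63, 31/30)
c = (0, 8/3, 3/2, 1)
Ac = (0, 0, 21/104, 15/62)
Σ b_i: 25/72·1 + 9/280·1 + (-26/63)·1 + 31/30·1 = 1 ✓
b·c: 9/280·8/3 + (-26/63)·3/2 + 31/30·1 = 1/2 ✓
b·c²: 9/280·64/9 + (-26/63)·9/4 + 31/30·1 = 1/3 ✓
b·Ac: (-26/63)·21/104 + 31/30·15/62 = 1/6 ✓
b·c³: 9/280·512/27 + (-26/63)·27/8 + 31/30·1 = 1/4 ✓
b·(c∘Ac): (-26/63)·63/208 + 31/30·15/62 = 1/8 ✓
b·Ac²: (-26/63)·7/13 + 31/30·55/186 = 1/12 ✓
b·A²c: 31/30·5/124 = 1/24 ✓; 4 stages ⇒ order 4.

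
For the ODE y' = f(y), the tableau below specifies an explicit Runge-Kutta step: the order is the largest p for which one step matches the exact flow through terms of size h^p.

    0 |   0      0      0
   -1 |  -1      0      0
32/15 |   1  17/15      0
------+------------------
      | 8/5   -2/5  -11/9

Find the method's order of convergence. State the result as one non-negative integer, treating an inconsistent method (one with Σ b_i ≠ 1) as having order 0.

b = (8/5, -2/5, -11/9)
c = (0, -1, 32/15)
Ac = (0, 0, -17/15)
Σ b_i: 8/5·1 + (-2/5)·1 + (-11/9)·1 = -1/45 ≠ 1 ⇒ order 0.

0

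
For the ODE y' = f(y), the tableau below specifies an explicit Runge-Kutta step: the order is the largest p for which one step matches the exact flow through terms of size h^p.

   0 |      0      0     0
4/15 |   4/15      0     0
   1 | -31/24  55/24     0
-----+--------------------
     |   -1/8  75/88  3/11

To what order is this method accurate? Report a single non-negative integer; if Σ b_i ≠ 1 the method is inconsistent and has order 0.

b = (-1/8, 75/88, 3/11)
c = (0, 4/15, 1)
Ac = (0, 0, 11/18)
Σ b_i: (-1/8)·1 + 75/88·1 + 3/11·1 = 1 ✓
b·c: 75/88·4/15 + 3/11·1 = 1/2 ✓
b·c²: 75/88·16/225 + 3/11·1 = 1/3 ✓
b·Ac: 3/11·11/18 = 1/6 ✓; 3 stages ⇒ order 3.

3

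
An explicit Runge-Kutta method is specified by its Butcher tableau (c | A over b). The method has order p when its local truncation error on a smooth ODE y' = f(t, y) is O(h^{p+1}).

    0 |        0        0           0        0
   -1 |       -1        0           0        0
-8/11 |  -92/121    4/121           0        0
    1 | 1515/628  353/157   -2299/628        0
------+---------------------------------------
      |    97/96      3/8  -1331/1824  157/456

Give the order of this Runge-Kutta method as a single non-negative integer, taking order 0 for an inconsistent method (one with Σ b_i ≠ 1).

4

b = (97/96, 3/8, -1331/1824, 157/456)
c = (0, -1, -8/11, 1)
Ac = (0, 0, -4/121, 65/157)
Σ b_i: 97/96·1 + 3/8·1 + (-1331/1824)·1 + 157/456·1 = 1 ✓
b·c: 3/8·(-1) + (-1331/1824)·(-8/11) + 157/456·1 = 1/2 ✓
b·c²: 3/8·1 + (-1331/1824)·64/121 + 157/456·1 = 1/3 ✓
b·Ac: (-1331/1824)·(-4/121) + 157/456·65/157 = 1/6 ✓
b·c³: 3/8·(-1) + (-1331/1824)·(-512/1331) + 157/456·1 = 1/4 ✓
b·(c∘Ac): (-1331/1824)·32/1331 + 157/456·65/157 = 1/8 ✓
b·Ac²: (-1331/1824)·4/121 + 157/456·49/157 = 1/12 ✓
b·A²c: 157/456·19/157 = 1/24 ✓; 4 stages ⇒ order 4.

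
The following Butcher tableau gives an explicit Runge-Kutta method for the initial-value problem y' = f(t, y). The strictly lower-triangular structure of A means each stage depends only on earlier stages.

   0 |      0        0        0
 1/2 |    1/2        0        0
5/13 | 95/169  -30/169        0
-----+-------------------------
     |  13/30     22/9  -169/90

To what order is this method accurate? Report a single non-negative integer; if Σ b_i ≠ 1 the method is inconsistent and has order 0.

b = (13/30, 22/9, -169/90)
c = (0, 1/2, 5/13)
Ac = (0, 0, -15/169)
Σ b_i: 13/30·1 + 22/9·1 + (-169/90)·1 = 1 ✓
b·c: 22/9·1/2 + (-169/90)·5/13 = 1/2 ✓
b·c²: 22/9·1/4 + (-169/90)·25/169 = 1/3 ✓
b·Ac: (-169/90)·(-15/169) = 1/6 ✓; 3 stages ⇒ order 3.

3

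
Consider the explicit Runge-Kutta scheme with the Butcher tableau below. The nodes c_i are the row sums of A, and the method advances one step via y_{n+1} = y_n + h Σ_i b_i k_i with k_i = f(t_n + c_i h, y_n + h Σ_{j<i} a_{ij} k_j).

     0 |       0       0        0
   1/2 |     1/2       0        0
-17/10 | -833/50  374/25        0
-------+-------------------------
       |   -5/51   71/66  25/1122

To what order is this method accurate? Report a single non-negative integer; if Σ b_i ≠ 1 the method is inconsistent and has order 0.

b = (-5/51, 71/66, 25/1122)
c = (0, 1/2, -17/10)
Ac = (0, 0, 187/25)
Σ b_i: (-5/51)·1 + 71/66·1 + 25/1122·1 = 1 ✓
b·c: 71/66·1/2 + 25/1122·(-17/10) = 1/2 ✓
b·c²: 71/66·1/4 + 25/1122·289/100 = 1/3 ✓
b·Ac: 25/1122·187/25 = 1/6 ✓; 3 stages ⇒ order 3.

3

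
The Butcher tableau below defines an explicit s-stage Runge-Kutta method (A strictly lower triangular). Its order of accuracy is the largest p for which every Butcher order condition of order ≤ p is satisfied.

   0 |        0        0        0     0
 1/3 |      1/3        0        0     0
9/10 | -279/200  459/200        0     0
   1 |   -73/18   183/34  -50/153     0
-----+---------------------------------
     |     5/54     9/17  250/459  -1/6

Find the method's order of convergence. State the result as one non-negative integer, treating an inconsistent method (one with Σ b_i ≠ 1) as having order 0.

b = (5/54, 9/17, 250/459, -1/6)
c = (0, 1/3, 9/10, 1)
Ac = (0, 0, 153/200, 3/2)
Σ b_i: 5/54·1 + 9/17·1 + 250/459·1 + (-1/6)·1 = 1 ✓
b·c: 9/17·1/3 + 250/459·9/10 + (-1/6)·1 = 1/2 ✓
b·c²: 9/17·1/9 + 250/459·81/100 + (-1/6)·1 = 1/3 ✓
b·Ac: 250/459·153/200 + (-1/6)·3/2 = 1/6 ✓
b·c³: 9/17·1/27 + 250/459·729/1000 + (-1/6)·1 = 1/4 ✓
b·(c∘Ac): 250/459·1377/2000 + (-1/6)·3/2 = 1/8 ✓
b·Ac²: 250/459·51/200 + (-1/6)·1/3 = 1/12 ✓
b·A²c: (-1/6)·(-1/4) = 1/24 ✓; 4 stages ⇒ order 4.

4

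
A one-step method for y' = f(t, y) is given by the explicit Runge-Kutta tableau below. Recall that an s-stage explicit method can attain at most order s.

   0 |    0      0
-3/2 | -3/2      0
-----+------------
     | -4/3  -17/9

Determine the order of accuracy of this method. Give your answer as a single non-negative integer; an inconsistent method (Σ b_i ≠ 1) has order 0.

b = (-4/3, -17/9)
c = (0, -3/2)
Σ b_i: (-4/3)·1 + (-17/9)·1 = -29/9 ≠ 1 ⇒ order 0.

0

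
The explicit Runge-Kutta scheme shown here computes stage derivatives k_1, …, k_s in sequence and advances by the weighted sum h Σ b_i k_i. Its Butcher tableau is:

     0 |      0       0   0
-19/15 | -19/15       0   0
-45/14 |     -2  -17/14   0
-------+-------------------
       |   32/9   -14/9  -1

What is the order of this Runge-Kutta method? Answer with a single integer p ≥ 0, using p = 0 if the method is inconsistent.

1

b = (32/9, -14/9, -1)
c = (0, -19/15, -45/14)
Ac = (0, 0, 323/210)
Σ b_i: 32/9·1 + (-14/9)·1 + (-1)·1 = 1 ✓
b·c: (-14/9)·(-19/15) + (-1)·(-45/14) = 9799/1890 ≠ 1/2 ⇒ order 1.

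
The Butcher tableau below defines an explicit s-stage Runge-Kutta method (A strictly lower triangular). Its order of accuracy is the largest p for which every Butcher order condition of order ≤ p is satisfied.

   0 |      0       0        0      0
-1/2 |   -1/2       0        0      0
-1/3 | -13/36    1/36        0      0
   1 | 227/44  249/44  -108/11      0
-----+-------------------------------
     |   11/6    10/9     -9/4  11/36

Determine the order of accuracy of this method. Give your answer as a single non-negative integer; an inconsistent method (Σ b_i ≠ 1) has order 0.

b = (11/6, 10/9, -9/4, 11/36)
c = (0, -1/2, -1/3, 1)
Ac = (0, 0, -1/72, 39/88)
Σ b_i: 11/6·1 + 10/9·1 + (-9/4)·1 + 11/36·1 = 1 ✓
b·c: 10/9·(-1/2) + (-9/4)·(-1/3) + 11/36·1 = 1/2 ✓
b·c²: 10/9·1/4 + (-9/4)·1/9 + 11/36·1 = 1/3 ✓
b·Ac: (-9/4)·(-1/72) + 11/36·39/88 = 1/6 ✓
b·c³: 10/9·(-1/8) + (-9/4)·(-1/27) + 11/36·1 = 1/4 ✓
b·(c∘Ac): (-9/4)·1/216 + 11/36·39/88 = 1/8 ✓
b·Ac²: (-9/4)·1/144 + 11/36·57/176 = 1/12 ✓
b·A²c: 11/36·3/22 = 1/24 ✓; 4 stages ⇒ order 4.

4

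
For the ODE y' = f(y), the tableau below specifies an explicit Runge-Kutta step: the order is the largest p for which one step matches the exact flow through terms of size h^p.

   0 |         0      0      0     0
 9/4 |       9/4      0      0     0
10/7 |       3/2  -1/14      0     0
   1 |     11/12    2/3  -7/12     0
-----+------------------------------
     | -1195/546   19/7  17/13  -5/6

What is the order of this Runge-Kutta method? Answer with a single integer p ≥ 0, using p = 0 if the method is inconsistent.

b = (-1195/546, 19/7, 17/13, -5/6)
c = (0, 9/4, 10/7, 1)
Ac = (0, 0, -9/56, 2/3)
Σ b_i: (-1195/546)·1 + 19/7·1 + 17/13·1 + (-5/6)·1 = 1 ✓
b·c: 19/7·9/4 + 17/13·10/7 + (-5/6)·1 = 7799/1092 ≠ 1/2 ⇒ order 1.

1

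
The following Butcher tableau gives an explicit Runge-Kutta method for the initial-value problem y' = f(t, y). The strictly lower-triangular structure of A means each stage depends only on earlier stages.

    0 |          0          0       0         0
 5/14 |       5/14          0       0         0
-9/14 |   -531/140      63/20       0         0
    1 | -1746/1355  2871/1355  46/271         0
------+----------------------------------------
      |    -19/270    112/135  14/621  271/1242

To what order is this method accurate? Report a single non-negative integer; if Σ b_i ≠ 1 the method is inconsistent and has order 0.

4

b = (-19/270, 112/135, 14/621, 271/1242)
c = (0, 5/14, -9/14, 1)
Ac = (0, 0, 9/8, 351/542)
Σ b_i: (-19/270)·1 + 112/135·1 + 14/621·1 + 271/1242·1 = 1 ✓
b·c: 112/135·5/14 + 14/621·(-9/14) + 271/1242·1 = 1/2 ✓
b·c²: 112/135·25/196 + 14/621·81/196 + 271/1242·1 = 1/3 ✓
b·Ac: 14/621·9/8 + 271/1242·351/542 = 1/6 ✓
b·c³: 112/135·125/2744 + 14/621·(-729/2744) + 271/1242·1 = 1/4 ✓
b·(c∘Ac): 14/621·(-81/112) + 271/1242·351/542 = 1/8 ✓
b·Ac²: 14/621·45/112 + 271/1242·369/1084 = 1/12 ✓
b·A²c: 271/1242·207/1084 = 1/24 ✓; 4 stages ⇒ order 4.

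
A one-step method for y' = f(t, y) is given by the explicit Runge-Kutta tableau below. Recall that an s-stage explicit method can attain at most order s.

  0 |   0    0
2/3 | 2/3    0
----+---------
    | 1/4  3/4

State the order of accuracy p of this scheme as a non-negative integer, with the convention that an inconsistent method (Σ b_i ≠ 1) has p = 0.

2

b = (1/4, 3/4)
c = (0, 2/3)
Σ b_i: 1/4·1 + 3/4·1 = 1 ✓
b·c: 3/4·2/3 = 1/2 ✓; 2 stages ⇒ order 2.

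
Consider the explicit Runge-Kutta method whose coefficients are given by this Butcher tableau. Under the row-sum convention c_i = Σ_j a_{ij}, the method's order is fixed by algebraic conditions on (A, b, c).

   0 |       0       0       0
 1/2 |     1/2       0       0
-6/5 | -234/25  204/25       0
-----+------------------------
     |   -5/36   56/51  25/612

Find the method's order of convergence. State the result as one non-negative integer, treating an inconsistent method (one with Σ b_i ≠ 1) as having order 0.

b = (-5/36, 56/51, 25/612)
c = (0, 1/2, -6/5)
Ac = (0, 0, 102/25)
Σ b_i: (-5/36)·1 + 56/51·1 + 25/612·1 = 1 ✓
b·c: 56/51·1/2 + 25/612·(-6/5) = 1/2 ✓
b·c²: 56/51·1/4 + 25/612·36/25 = 1/3 ✓
b·Ac: 25/612·102/25 = 1/6 ✓; 3 stages ⇒ order 3.

3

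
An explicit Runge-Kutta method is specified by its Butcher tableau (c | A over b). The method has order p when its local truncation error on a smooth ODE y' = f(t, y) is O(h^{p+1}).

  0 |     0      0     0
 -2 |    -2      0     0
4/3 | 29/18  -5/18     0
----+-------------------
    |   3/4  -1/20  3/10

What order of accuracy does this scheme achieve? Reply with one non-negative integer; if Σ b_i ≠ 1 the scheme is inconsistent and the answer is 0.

b = (3/4, -1/20, 3/10)
c = (0, -2, 4/3)
Ac = (0, 0, 5/9)
Σ b_i: 3/4·1 + (-1/20)·1 + 3/10·1 = 1 ✓
b·c: (-1/20)·(-2) + 3/10·4/3 = 1/2 ✓
b·c²: (-1/20)·4 + 3/10·16/9 = 1/3 ✓
b·Ac: 3/10·5/9 = 1/6 ✓; 3 stages ⇒ order 3.

3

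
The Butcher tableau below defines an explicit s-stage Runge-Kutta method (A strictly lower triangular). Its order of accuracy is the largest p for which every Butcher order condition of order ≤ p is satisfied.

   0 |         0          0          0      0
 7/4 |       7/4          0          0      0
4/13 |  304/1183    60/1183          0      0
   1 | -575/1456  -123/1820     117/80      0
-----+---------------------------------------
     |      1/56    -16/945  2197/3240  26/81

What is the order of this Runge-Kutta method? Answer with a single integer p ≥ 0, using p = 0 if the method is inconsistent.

4

b = (1/56, -16/945, 2197/3240, 26/81)
c = (0, 7/4, 4/13, 1)
Ac = (0, 0, 15/169, 69/208)
Σ b_i: 1/56·1 + (-16/945)·1 + 2197/3240·1 + 26/81·1 = 1 ✓
b·c: (-16/945)·7/4 + 2197/3240·4/13 + 26/81·1 = 1/2 ✓
b·c²: (-16/945)·49/16 + 2197/3240·16/169 + 26/81·1 = 1/3 ✓
b·Ac: 2197/3240·15/169 + 26/81·69/208 = 1/6 ✓
b·c³: (-16/945)·343/64 + 2197/3240·64/2197 + 26/81·1 = 1/4 ✓
b·(c∘Ac): 2197/3240·60/2197 + 26/81·69/208 = 1/8 ✓
b·Ac²: 2197/3240·105/676 + 26/81·(-57/832) = 1/12 ✓
b·A²c: 26/81·27/208 = 1/24 ✓; 4 stages ⇒ order 4.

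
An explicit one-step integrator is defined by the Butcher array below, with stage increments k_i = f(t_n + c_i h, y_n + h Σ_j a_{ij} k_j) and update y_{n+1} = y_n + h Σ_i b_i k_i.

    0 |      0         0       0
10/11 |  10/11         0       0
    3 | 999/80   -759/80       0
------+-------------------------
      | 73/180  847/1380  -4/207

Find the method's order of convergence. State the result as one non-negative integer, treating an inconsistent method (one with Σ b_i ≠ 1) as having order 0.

3

b = (73/180, 847/1380, -4/207)
c = (0, 10/11, 3)
Ac = (0, 0, -69/8)
Σ b_i: 73/180·1 + 847/1380·1 + (-4/207)·1 = 1 ✓
b·c: 847/1380·10/11 + (-4/207)·3 = 1/2 ✓
b·c²: 847/1380·100/121 + (-4/207)·9 = 1/3 ✓
b·Ac: (-4/207)·(-69/8) = 1/6 ✓; 3 stages ⇒ order 3.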